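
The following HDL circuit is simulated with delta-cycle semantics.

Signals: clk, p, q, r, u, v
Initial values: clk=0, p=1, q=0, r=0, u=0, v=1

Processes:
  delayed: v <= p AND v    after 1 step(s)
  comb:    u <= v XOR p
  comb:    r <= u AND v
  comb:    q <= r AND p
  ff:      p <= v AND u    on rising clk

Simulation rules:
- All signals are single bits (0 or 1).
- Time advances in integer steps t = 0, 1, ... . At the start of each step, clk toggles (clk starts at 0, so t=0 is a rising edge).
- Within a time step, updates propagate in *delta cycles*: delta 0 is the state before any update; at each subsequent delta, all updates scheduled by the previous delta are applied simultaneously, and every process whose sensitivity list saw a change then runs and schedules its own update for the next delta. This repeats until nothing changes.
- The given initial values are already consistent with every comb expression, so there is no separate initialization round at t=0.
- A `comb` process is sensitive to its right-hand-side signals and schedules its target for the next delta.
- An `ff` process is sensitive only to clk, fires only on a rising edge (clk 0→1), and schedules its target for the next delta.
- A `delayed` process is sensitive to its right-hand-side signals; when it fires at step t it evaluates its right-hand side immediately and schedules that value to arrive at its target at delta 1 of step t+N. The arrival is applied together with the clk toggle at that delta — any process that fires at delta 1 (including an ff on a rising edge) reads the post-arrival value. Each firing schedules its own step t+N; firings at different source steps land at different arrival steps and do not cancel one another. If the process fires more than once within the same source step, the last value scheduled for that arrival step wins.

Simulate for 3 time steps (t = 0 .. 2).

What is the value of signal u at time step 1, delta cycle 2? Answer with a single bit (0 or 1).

0

t=0 Δ0: v=1 clk=0 u=0 q=0 p=1 r=0
  Δ1: clk:0→1
  Δ2: p:1→0
  Δ3: u:0→1
  Δ4: r:0→1
  (4Δ to stable)
t=1 Δ0: v=1 clk=1 u=1 q=0 p=0 r=1
  Δ1: v:1→0, clk:1→0
  Δ2: u:1→0, r:1→0
  (2Δ to stable)
t=2 Δ0: v=0 clk=0 u=0 q=0 p=0 r=0
  Δ1: clk:0→1
  (1Δ to stable)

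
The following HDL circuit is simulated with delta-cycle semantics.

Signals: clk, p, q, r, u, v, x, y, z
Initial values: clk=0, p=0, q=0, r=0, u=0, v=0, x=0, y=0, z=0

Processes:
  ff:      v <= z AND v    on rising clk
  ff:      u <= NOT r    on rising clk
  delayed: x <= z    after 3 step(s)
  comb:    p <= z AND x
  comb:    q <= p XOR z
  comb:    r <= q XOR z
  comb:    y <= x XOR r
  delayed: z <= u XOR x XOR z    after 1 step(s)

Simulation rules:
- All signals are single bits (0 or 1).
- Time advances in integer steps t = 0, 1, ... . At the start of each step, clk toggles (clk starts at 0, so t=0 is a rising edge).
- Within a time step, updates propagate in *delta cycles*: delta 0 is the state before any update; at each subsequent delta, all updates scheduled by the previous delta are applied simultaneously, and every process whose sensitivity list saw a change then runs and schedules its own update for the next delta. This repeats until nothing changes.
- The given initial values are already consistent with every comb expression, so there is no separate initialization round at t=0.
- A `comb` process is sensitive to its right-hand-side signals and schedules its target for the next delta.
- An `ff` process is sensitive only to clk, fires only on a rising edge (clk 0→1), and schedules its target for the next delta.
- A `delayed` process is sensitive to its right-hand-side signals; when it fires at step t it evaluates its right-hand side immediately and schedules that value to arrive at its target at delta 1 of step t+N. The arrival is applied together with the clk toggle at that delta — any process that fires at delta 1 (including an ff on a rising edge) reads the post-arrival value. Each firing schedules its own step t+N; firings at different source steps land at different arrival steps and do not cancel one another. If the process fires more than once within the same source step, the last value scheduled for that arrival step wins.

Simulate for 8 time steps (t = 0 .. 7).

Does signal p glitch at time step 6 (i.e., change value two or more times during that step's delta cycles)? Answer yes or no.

no

t=0 Δ0: q=0 x=0 clk=0 z=0 p=0 r=0 y=0 u=0 v=0
  Δ1: clk:0→1
  Δ2: u:0→1
  (2Δ to stable)
t=1 Δ0: q=0 x=0 clk=1 z=0 p=0 r=0 y=0 u=1 v=0
  Δ1: clk:1→0, z:0→1
  Δ2: q:0→1, r:0→1
  Δ3: r:1→0, y:0→1
  Δ4: y:1→0
  (4Δ to stable)
t=2 Δ0: q=1 x=0 clk=0 z=1 p=0 r=0 y=0 u=1 v=0
  Δ1: clk:0→1, z:1→0
  Δ2: q:1→0, r:0→1
  Δ3: r:1→0, y:0→1
  Δ4: y:1→0
  (4Δ to stable)
t=3 Δ0: q=0 x=0 clk=1 z=0 p=0 r=0 y=0 u=1 v=0
  Δ1: clk:1→0, z:0→1
  Δ2: q:0→1, r:0→1
  Δ3: r:1→0, y:0→1
  Δ4: y:1→0
  (4Δ to stable)
t=4 Δ0: q=1 x=0 clk=0 z=1 p=0 r=0 y=0 u=1 v=0
  Δ1: x:0→1, clk:0→1, z:1→0
  Δ2: q:1→0, r:0→1, y:0→1
  Δ3: r:1→0, y:1→0
  Δ4: y:0→1
  (4Δ to stable)
t=5 Δ0: q=0 x=1 clk=1 z=0 p=0 r=0 y=1 u=1 v=0
  Δ1: x:1→0, clk:1→0
  Δ2: y:1→0
  (2Δ to stable)
t=6 Δ0: q=0 x=0 clk=0 z=0 p=0 r=0 y=0 u=1 v=0
  Δ1: x:0→1, clk:0→1, z:0→1
  Δ2: q:0→1, p:0→1, r:0→1, y:0→1
  Δ3: q:1→0, r:1→0, y:1→0
  Δ4: r:0→1, y:0→1
  Δ5: y:1→0
  (5Δ to stable)
t=7 Δ0: q=0 x=1 clk=1 z=1 p=1 r=1 y=0 u=1 v=0
  Δ1: x:1→0, clk:1→0
  Δ2: p:1→0, y:0→1
  Δ3: q:0→1
  Δ4: r:1→0
  Δ5: y:1→0
  (5Δ to stable)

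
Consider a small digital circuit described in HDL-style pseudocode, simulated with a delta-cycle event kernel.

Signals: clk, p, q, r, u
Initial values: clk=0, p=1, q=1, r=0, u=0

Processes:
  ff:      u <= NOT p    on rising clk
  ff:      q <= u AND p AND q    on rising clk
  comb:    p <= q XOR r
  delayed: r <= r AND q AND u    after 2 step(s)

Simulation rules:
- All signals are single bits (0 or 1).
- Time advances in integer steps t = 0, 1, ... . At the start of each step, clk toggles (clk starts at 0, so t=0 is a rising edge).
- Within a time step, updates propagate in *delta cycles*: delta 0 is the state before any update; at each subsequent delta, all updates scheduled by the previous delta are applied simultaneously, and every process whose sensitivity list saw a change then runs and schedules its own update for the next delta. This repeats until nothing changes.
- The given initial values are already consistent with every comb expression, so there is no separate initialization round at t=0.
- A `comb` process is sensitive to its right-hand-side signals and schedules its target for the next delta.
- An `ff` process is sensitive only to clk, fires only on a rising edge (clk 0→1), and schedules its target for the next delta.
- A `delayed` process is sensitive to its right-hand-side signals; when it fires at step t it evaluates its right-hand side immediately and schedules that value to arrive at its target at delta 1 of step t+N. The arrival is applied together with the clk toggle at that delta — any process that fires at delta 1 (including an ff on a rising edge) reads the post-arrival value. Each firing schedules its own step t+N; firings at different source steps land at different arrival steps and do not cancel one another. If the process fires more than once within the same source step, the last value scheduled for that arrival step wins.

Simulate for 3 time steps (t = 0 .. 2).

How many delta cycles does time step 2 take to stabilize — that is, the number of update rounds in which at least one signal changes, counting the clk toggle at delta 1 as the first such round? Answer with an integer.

[bits: q,clk,u,r,p]
t=0: Δ0=10001 Δ1=11001 Δ2=01001 Δ3=01000 | 3Δ
t=1: Δ0=01000 Δ1=00000 | 1Δ
t=2: Δ0=00000 Δ1=01000 Δ2=01100 | 2Δ

2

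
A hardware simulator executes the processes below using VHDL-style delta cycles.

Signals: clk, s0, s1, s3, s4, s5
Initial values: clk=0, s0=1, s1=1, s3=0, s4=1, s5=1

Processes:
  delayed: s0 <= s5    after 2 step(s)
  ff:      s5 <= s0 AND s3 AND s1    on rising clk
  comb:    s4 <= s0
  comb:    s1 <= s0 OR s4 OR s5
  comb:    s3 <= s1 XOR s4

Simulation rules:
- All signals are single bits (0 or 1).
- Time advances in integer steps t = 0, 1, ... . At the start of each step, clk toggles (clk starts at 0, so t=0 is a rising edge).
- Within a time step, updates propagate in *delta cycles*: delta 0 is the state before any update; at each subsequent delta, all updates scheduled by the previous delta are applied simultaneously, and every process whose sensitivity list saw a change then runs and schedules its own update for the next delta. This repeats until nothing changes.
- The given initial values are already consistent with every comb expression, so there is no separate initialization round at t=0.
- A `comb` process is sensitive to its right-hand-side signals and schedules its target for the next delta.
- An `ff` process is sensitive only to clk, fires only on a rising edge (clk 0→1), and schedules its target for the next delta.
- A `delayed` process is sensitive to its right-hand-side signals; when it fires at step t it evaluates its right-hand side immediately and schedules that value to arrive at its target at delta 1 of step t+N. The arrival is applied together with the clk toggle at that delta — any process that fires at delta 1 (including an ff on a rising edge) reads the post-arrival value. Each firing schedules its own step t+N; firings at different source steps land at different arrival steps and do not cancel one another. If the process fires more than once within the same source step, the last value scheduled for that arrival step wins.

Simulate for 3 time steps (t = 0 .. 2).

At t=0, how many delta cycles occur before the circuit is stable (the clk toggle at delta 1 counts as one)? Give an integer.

2

t=0 Δ0: s5=1 s3=0 clk=0 s4=1 s1=1 s0=1
  Δ1: clk:0→1
  Δ2: s5:1→0
  (2Δ to stable)
t=1 Δ0: s5=0 s3=0 clk=1 s4=1 s1=1 s0=1
  Δ1: clk:1→0
  (1Δ to stable)
t=2 Δ0: s5=0 s3=0 clk=0 s4=1 s1=1 s0=1
  Δ1: clk:0→1, s0:1→0
  Δ2: s4:1→0
  Δ3: s3:0→1, s1:1→0
  Δ4: s3:1→0
  (4Δ to stable)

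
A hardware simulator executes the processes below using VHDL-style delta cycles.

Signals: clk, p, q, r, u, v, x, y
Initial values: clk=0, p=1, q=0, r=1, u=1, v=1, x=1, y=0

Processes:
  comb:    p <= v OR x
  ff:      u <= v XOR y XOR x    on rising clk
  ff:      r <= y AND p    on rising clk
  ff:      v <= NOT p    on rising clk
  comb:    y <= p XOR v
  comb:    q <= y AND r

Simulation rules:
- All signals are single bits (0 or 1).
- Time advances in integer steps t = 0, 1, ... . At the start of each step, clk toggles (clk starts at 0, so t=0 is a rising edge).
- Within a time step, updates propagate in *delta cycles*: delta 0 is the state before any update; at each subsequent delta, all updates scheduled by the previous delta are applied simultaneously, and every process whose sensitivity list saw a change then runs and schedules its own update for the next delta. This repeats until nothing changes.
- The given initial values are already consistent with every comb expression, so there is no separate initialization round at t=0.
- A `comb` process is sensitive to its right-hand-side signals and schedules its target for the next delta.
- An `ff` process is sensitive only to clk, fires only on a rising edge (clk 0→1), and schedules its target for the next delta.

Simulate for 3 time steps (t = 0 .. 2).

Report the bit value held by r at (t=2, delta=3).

1

t=0 Δ0: p=1 q=0 u=1 clk=0 r=1 y=0 x=1 v=1
  Δ1: clk:0→1
  Δ2: u:1→0, r:1→0, v:1→0
  Δ3: y:0→1
  (3Δ to stable)
t=1 Δ0: p=1 q=0 u=0 clk=1 r=0 y=1 x=1 v=0
  Δ1: clk:1→0
  (1Δ to stable)
t=2 Δ0: p=1 q=0 u=0 clk=0 r=0 y=1 x=1 v=0
  Δ1: clk:0→1
  Δ2: r:0→1
  Δ3: q:0→1
  (3Δ to stable)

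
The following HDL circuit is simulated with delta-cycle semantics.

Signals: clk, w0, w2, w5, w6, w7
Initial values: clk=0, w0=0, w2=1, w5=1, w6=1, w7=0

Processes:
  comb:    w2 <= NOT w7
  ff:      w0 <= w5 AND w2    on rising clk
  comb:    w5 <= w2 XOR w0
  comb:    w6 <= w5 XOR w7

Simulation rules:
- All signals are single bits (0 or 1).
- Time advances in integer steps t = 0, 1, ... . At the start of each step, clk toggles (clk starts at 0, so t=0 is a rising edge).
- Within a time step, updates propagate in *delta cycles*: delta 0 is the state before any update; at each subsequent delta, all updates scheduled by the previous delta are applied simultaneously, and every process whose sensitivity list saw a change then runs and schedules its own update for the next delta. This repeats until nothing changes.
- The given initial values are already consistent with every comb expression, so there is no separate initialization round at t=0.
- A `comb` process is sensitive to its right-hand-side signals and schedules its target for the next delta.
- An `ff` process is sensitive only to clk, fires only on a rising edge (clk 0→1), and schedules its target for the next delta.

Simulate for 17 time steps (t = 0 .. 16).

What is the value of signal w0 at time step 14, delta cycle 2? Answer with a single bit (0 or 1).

0

t=0 Δ0: w6=1 w0=0 w2=1 clk=0 w5=1 w7=0
  Δ1: clk:0→1
  Δ2: w0:0→1
  Δ3: w5:1→0
  Δ4: w6:1→0
  (4Δ to stable)
t=1 Δ0: w6=0 w0=1 w2=1 clk=1 w5=0 w7=0
  Δ1: clk:1→0
  (1Δ to stable)
t=2 Δ0: w6=0 w0=1 w2=1 clk=0 w5=0 w7=0
  Δ1: clk:0→1
  Δ2: w0:1→0
  Δ3: w5:0→1
  Δ4: w6:0→1
  (4Δ to stable)
t=3 Δ0: w6=1 w0=0 w2=1 clk=1 w5=1 w7=0
  Δ1: clk:1→0
  (1Δ to stable)
t=4 Δ0: w6=1 w0=0 w2=1 clk=0 w5=1 w7=0
  Δ1: clk:0→1
  Δ2: w0:0→1
  Δ3: w5:1→0
  Δ4: w6:1→0
  (4Δ to stable)
t=5 Δ0: w6=0 w0=1 w2=1 clk=1 w5=0 w7=0
  Δ1: clk:1→0
  (1Δ to stable)
t=6 Δ0: w6=0 w0=1 w2=1 clk=0 w5=0 w7=0
  Δ1: clk:0→1
  Δ2: w0:1→0
  Δ3: w5:0→1
  Δ4: w6:0→1
  (4Δ to stable)
t=7 Δ0: w6=1 w0=0 w2=1 clk=1 w5=1 w7=0
  Δ1: clk:1→0
  (1Δ to stable)
t=8 Δ0: w6=1 w0=0 w2=1 clk=0 w5=1 w7=0
  Δ1: clk:0→1
  Δ2: w0:0→1
  Δ3: w5:1→0
  Δ4: w6:1→0
  (4Δ to stable)
t=9 Δ0: w6=0 w0=1 w2=1 clk=1 w5=0 w7=0
  Δ1: clk:1→0
  (1Δ to stable)
t=10 Δ0: w6=0 w0=1 w2=1 clk=0 w5=0 w7=0
  Δ1: clk:0→1
  Δ2: w0:1→0
  Δ3: w5:0→1
  Δ4: w6:0→1
  (4Δ to stable)
t=11 Δ0: w6=1 w0=0 w2=1 clk=1 w5=1 w7=0
  Δ1: clk:1→0
  (1Δ to stable)
t=12 Δ0: w6=1 w0=0 w2=1 clk=0 w5=1 w7=0
  Δ1: clk:0→1
  Δ2: w0:0→1
  Δ3: w5:1→0
  Δ4: w6:1→0
  (4Δ to stable)
t=13 Δ0: w6=0 w0=1 w2=1 clk=1 w5=0 w7=0
  Δ1: clk:1→0
  (1Δ to stable)
t=14 Δ0: w6=0 w0=1 w2=1 clk=0 w5=0 w7=0
  Δ1: clk:0→1
  Δ2: w0:1→0
  Δ3: w5:0→1
  Δ4: w6:0→1
  (4Δ to stable)
t=15 Δ0: w6=1 w0=0 w2=1 clk=1 w5=1 w7=0
  Δ1: clk:1→0
  (1Δ to stable)
t=16 Δ0: w6=1 w0=0 w2=1 clk=0 w5=1 w7=0
  Δ1: clk:0→1
  Δ2: w0:0→1
  Δ3: w5:1→0
  Δ4: w6:1→0
  (4Δ to stable)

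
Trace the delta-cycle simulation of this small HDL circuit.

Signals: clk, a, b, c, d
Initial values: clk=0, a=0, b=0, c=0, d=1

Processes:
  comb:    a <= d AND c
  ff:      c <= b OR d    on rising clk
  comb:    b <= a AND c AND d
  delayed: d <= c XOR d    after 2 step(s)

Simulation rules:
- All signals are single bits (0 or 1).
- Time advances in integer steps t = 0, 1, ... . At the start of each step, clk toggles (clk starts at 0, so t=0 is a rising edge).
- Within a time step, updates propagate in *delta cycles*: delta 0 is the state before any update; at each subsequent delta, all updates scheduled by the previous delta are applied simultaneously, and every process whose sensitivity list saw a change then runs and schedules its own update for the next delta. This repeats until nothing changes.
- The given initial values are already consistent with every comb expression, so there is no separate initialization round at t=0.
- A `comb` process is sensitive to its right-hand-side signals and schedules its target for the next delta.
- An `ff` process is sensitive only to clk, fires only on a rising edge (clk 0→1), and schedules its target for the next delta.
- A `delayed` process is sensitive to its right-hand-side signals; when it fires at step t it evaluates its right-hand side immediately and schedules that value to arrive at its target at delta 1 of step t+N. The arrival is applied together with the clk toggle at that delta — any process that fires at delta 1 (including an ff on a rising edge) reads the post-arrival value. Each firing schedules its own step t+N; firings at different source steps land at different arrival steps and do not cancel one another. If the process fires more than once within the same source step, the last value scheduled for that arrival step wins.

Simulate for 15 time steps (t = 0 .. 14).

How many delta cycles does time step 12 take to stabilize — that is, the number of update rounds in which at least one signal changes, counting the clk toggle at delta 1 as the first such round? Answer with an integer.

[bits: clk,c,b,a,d]
t=0: Δ0=00001 Δ1=10001 Δ2=11001 Δ3=11011 Δ4=11111 | 4Δ
t=1: Δ0=11111 Δ1=01111 | 1Δ
t=2: Δ0=01111 Δ1=11110 Δ2=11000 | 2Δ
t=3: Δ0=11000 Δ1=01000 | 1Δ
t=4: Δ0=01000 Δ1=11001 Δ2=11011 Δ3=11111 | 3Δ
t=5: Δ0=11111 Δ1=01111 | 1Δ
t=6: Δ0=01111 Δ1=11110 Δ2=11000 | 2Δ
t=7: Δ0=11000 Δ1=01000 | 1Δ
t=8: Δ0=01000 Δ1=11001 Δ2=11011 Δ3=11111 | 3Δ
t=9: Δ0=11111 Δ1=01111 | 1Δ
t=10: Δ0=01111 Δ1=11110 Δ2=11000 | 2Δ
t=11: Δ0=11000 Δ1=01000 | 1Δ
t=12: Δ0=01000 Δ1=11001 Δ2=11011 Δ3=11111 | 3Δ
t=13: Δ0=11111 Δ1=01111 | 1Δ
t=14: Δ0=01111 Δ1=11110 Δ2=11000 | 2Δ

3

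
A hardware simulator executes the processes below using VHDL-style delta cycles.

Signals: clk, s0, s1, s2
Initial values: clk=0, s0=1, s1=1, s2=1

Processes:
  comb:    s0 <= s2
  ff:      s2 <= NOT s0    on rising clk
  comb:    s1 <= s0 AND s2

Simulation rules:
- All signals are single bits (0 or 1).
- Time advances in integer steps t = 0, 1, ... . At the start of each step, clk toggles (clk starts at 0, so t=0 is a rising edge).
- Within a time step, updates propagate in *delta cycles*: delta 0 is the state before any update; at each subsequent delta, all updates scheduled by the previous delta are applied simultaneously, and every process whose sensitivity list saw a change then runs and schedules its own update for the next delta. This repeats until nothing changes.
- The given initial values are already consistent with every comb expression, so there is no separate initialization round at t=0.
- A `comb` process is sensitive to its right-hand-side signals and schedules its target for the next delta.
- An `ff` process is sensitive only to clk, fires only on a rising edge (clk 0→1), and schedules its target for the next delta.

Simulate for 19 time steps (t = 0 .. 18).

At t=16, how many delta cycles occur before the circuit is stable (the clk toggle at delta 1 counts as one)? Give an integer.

t0.Δ0 s2=1 s1=1 clk=0 s0=1
t0.Δ1 s2=1 s1=1 clk=1 s0=1
t0.Δ2 s2=0 s1=1 clk=1 s0=1
t0.Δ3 s2=0 s1=0 clk=1 s0=0
t1.Δ0 s2=0 s1=0 clk=1 s0=0
t1.Δ1 s2=0 s1=0 clk=0 s0=0
t2.Δ0 s2=0 s1=0 clk=0 s0=0
t2.Δ1 s2=0 s1=0 clk=1 s0=0
t2.Δ2 s2=1 s1=0 clk=1 s0=0
t2.Δ3 s2=1 s1=0 clk=1 s0=1
t2.Δ4 s2=1 s1=1 clk=1 s0=1
t3.Δ0 s2=1 s1=1 clk=1 s0=1
t3.Δ1 s2=1 s1=1 clk=0 s0=1
t4.Δ0 s2=1 s1=1 clk=0 s0=1
t4.Δ1 s2=1 s1=1 clk=1 s0=1
t4.Δ2 s2=0 s1=1 clk=1 s0=1
t4.Δ3 s2=0 s1=0 clk=1 s0=0
t5.Δ0 s2=0 s1=0 clk=1 s0=0
t5.Δ1 s2=0 s1=0 clk=0 s0=0
t6.Δ0 s2=0 s1=0 clk=0 s0=0
t6.Δ1 s2=0 s1=0 clk=1 s0=0
t6.Δ2 s2=1 s1=0 clk=1 s0=0
t6.Δ3 s2=1 s1=0 clk=1 s0=1
t6.Δ4 s2=1 s1=1 clk=1 s0=1
t7.Δ0 s2=1 s1=1 clk=1 s0=1
t7.Δ1 s2=1 s1=1 clk=0 s0=1
t8.Δ0 s2=1 s1=1 clk=0 s0=1
t8.Δ1 s2=1 s1=1 clk=1 s0=1
t8.Δ2 s2=0 s1=1 clk=1 s0=1
t8.Δ3 s2=0 s1=0 clk=1 s0=0
t9.Δ0 s2=0 s1=0 clk=1 s0=0
t9.Δ1 s2=0 s1=0 clk=0 s0=0
t10.Δ0 s2=0 s1=0 clk=0 s0=0
t10.Δ1 s2=0 s1=0 clk=1 s0=0
t10.Δ2 s2=1 s1=0 clk=1 s0=0
t10.Δ3 s2=1 s1=0 clk=1 s0=1
t10.Δ4 s2=1 s1=1 clk=1 s0=1
t11.Δ0 s2=1 s1=1 clk=1 s0=1
t11.Δ1 s2=1 s1=1 clk=0 s0=1
t12.Δ0 s2=1 s1=1 clk=0 s0=1
t12.Δ1 s2=1 s1=1 clk=1 s0=1
t12.Δ2 s2=0 s1=1 clk=1 s0=1
t12.Δ3 s2=0 s1=0 clk=1 s0=0
t13.Δ0 s2=0 s1=0 clk=1 s0=0
t13.Δ1 s2=0 s1=0 clk=0 s0=0
t14.Δ0 s2=0 s1=0 clk=0 s0=0
t14.Δ1 s2=0 s1=0 clk=1 s0=0
t14.Δ2 s2=1 s1=0 clk=1 s0=0
t14.Δ3 s2=1 s1=0 clk=1 s0=1
t14.Δ4 s2=1 s1=1 clk=1 s0=1
t15.Δ0 s2=1 s1=1 clk=1 s0=1
t15.Δ1 s2=1 s1=1 clk=0 s0=1
t16.Δ0 s2=1 s1=1 clk=0 s0=1
t16.Δ1 s2=1 s1=1 clk=1 s0=1
t16.Δ2 s2=0 s1=1 clk=1 s0=1
t16.Δ3 s2=0 s1=0 clk=1 s0=0
t17.Δ0 s2=0 s1=0 clk=1 s0=0
t17.Δ1 s2=0 s1=0 clk=0 s0=0
t18.Δ0 s2=0 s1=0 clk=0 s0=0
t18.Δ1 s2=0 s1=0 clk=1 s0=0
t18.Δ2 s2=1 s1=0 clk=1 s0=0
t18.Δ3 s2=1 s1=0 clk=1 s0=1
t18.Δ4 s2=1 s1=1 clk=1 s0=1

3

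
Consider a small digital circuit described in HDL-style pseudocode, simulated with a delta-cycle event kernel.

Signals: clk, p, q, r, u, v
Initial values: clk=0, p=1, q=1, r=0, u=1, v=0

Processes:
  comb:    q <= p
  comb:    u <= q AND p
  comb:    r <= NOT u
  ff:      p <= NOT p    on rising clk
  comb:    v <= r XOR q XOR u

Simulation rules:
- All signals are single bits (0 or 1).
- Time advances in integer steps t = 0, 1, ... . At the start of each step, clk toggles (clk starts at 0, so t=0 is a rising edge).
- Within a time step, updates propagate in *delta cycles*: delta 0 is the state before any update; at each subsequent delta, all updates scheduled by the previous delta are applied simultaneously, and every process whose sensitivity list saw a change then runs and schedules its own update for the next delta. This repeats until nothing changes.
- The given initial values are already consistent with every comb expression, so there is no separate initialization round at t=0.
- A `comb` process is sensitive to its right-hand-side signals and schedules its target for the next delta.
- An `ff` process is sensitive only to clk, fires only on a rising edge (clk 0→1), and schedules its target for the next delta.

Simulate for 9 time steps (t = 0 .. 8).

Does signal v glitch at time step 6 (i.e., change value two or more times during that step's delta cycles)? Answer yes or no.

yes

t=0 Δ0: v=0 clk=0 u=1 r=0 p=1 q=1
  Δ1: clk:0→1
  Δ2: p:1→0
  Δ3: u:1→0, q:1→0
  Δ4: r:0→1
  Δ5: v:0→1
  (5Δ to stable)
t=1 Δ0: v=1 clk=1 u=0 r=1 p=0 q=0
  Δ1: clk:1→0
  (1Δ to stable)
t=2 Δ0: v=1 clk=0 u=0 r=1 p=0 q=0
  Δ1: clk:0→1
  Δ2: p:0→1
  Δ3: q:0→1
  Δ4: v:1→0, u:0→1
  Δ5: v:0→1, r:1→0
  Δ6: v:1→0
  (6Δ to stable)
t=3 Δ0: v=0 clk=1 u=1 r=0 p=1 q=1
  Δ1: clk:1→0
  (1Δ to stable)
t=4 Δ0: v=0 clk=0 u=1 r=0 p=1 q=1
  Δ1: clk:0→1
  Δ2: p:1→0
  Δ3: u:1→0, q:1→0
  Δ4: r:0→1
  Δ5: v:0→1
  (5Δ to stable)
t=5 Δ0: v=1 clk=1 u=0 r=1 p=0 q=0
  Δ1: clk:1→0
  (1Δ to stable)
t=6 Δ0: v=1 clk=0 u=0 r=1 p=0 q=0
  Δ1: clk:0→1
  Δ2: p:0→1
  Δ3: q:0→1
  Δ4: v:1→0, u:0→1
  Δ5: v:0→1, r:1→0
  Δ6: v:1→0
  (6Δ to stable)
t=7 Δ0: v=0 clk=1 u=1 r=0 p=1 q=1
  Δ1: clk:1→0
  (1Δ to stable)
t=8 Δ0: v=0 clk=0 u=1 r=0 p=1 q=1
  Δ1: clk:0→1
  Δ2: p:1→0
  Δ3: u:1→0, q:1→0
  Δ4: r:0→1
  Δ5: v:0→1
  (5Δ to stable)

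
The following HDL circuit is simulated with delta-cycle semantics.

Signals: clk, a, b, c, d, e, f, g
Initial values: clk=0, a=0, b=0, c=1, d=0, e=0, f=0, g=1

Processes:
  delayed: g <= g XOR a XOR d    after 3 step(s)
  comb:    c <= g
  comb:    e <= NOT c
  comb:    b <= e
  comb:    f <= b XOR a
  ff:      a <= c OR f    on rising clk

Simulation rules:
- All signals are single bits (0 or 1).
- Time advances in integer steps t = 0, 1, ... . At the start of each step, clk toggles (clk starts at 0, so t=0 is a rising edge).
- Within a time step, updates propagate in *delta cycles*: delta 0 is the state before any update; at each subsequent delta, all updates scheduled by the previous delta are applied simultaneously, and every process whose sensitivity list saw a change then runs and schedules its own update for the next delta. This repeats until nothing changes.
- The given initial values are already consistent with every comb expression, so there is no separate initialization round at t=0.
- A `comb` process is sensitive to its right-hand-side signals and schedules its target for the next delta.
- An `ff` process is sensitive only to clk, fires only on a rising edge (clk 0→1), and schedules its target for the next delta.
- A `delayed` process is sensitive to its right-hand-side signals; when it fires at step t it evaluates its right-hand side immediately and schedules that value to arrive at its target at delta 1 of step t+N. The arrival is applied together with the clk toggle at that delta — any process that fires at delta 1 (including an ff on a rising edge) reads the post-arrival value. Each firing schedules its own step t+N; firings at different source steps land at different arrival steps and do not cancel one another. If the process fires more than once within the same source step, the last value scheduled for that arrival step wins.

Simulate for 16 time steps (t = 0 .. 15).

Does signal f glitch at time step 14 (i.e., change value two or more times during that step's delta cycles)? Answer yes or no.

yes

t=0 Δ0: d=0 a=0 g=1 clk=0 c=1 b=0 f=0 e=0
  Δ1: clk:0→1
  Δ2: a:0→1
  Δ3: f:0→1
  (3Δ to stable)
t=1 Δ0: d=0 a=1 g=1 clk=1 c=1 b=0 f=1 e=0
  Δ1: clk:1→0
  (1Δ to stable)
t=2 Δ0: d=0 a=1 g=1 clk=0 c=1 b=0 f=1 e=0
  Δ1: clk:0→1
  (1Δ to stable)
t=3 Δ0: d=0 a=1 g=1 clk=1 c=1 b=0 f=1 e=0
  Δ1: g:1→0, clk:1→0
  Δ2: c:1→0
  Δ3: e:0→1
  Δ4: b:0→1
  Δ5: f:1→0
  (5Δ to stable)
t=4 Δ0: d=0 a=1 g=0 clk=0 c=0 b=1 f=0 e=1
  Δ1: clk:0→1
  Δ2: a:1→0
  Δ3: f:0→1
  (3Δ to stable)
t=5 Δ0: d=0 a=0 g=0 clk=1 c=0 b=1 f=1 e=1
  Δ1: clk:1→0
  (1Δ to stable)
t=6 Δ0: d=0 a=0 g=0 clk=0 c=0 b=1 f=1 e=1
  Δ1: g:0→1, clk:0→1
  Δ2: a:0→1, c:0→1
  Δ3: f:1→0, e:1→0
  Δ4: b:1→0
  Δ5: f:0→1
  (5Δ to stable)
t=7 Δ0: d=0 a=1 g=1 clk=1 c=1 b=0 f=1 e=0
  Δ1: g:1→0, clk:1→0
  Δ2: c:1→0
  Δ3: e:0→1
  Δ4: b:0→1
  Δ5: f:1→0
  (5Δ to stable)
t=8 Δ0: d=0 a=1 g=0 clk=0 c=0 b=1 f=0 e=1
  Δ1: clk:0→1
  Δ2: a:1→0
  Δ3: f:0→1
  (3Δ to stable)
t=9 Δ0: d=0 a=0 g=0 clk=1 c=0 b=1 f=1 e=1
  Δ1: clk:1→0
  (1Δ to stable)
t=10 Δ0: d=0 a=0 g=0 clk=0 c=0 b=1 f=1 e=1
  Δ1: g:0→1, clk:0→1
  Δ2: a:0→1, c:0→1
  Δ3: f:1→0, e:1→0
  Δ4: b:1→0
  Δ5: f:0→1
  (5Δ to stable)
t=11 Δ0: d=0 a=1 g=1 clk=1 c=1 b=0 f=1 e=0
  Δ1: g:1→0, clk:1→0
  Δ2: c:1→0
  Δ3: e:0→1
  Δ4: b:0→1
  Δ5: f:1→0
  (5Δ to stable)
t=12 Δ0: d=0 a=1 g=0 clk=0 c=0 b=1 f=0 e=1
  Δ1: clk:0→1
  Δ2: a:1→0
  Δ3: f:0→1
  (3Δ to stable)
t=13 Δ0: d=0 a=0 g=0 clk=1 c=0 b=1 f=1 e=1
  Δ1: clk:1→0
  (1Δ to stable)
t=14 Δ0: d=0 a=0 g=0 clk=0 c=0 b=1 f=1 e=1
  Δ1: g:0→1, clk:0→1
  Δ2: a:0→1, c:0→1
  Δ3: f:1→0, e:1→0
  Δ4: b:1→0
  Δ5: f:0→1
  (5Δ to stable)
t=15 Δ0: d=0 a=1 g=1 clk=1 c=1 b=0 f=1 e=0
  Δ1: g:1→0, clk:1→0
  Δ2: c:1→0
  Δ3: e:0→1
  Δ4: b:0→1
  Δ5: f:1→0
  (5Δ to stable)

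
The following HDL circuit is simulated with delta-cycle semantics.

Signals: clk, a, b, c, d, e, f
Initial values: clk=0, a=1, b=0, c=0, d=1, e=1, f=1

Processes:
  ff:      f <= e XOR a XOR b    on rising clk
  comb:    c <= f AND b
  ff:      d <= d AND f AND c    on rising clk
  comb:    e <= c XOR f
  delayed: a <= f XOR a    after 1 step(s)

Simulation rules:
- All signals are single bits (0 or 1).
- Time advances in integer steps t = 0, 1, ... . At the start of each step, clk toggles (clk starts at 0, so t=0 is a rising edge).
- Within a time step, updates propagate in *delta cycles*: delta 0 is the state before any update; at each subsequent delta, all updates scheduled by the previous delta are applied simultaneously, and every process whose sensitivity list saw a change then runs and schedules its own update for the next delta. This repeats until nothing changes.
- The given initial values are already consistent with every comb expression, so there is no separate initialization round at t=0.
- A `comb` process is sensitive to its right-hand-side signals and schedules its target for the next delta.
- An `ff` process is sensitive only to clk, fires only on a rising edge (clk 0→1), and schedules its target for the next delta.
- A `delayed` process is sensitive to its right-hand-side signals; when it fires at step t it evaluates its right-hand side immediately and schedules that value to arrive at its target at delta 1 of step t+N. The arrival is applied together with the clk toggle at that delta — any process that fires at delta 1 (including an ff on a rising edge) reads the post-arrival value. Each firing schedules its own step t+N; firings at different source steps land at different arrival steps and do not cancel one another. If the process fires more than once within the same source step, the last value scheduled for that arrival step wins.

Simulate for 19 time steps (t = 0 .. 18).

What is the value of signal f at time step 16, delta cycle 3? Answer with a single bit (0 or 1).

t0.Δ0 a=1 e=1 c=0 clk=0 f=1 d=1 b=0
t0.Δ1 a=1 e=1 c=0 clk=1 f=1 d=1 b=0
t0.Δ2 a=1 e=1 c=0 clk=1 f=0 d=0 b=0
t0.Δ3 a=1 e=0 c=0 clk=1 f=0 d=0 b=0
t1.Δ0 a=1 e=0 c=0 clk=1 f=0 d=0 b=0
t1.Δ1 a=1 e=0 c=0 clk=0 f=0 d=0 b=0
t2.Δ0 a=1 e=0 c=0 clk=0 f=0 d=0 b=0
t2.Δ1 a=1 e=0 c=0 clk=1 f=0 d=0 b=0
t2.Δ2 a=1 e=0 c=0 clk=1 f=1 d=0 b=0
t2.Δ3 a=1 e=1 c=0 clk=1 f=1 d=0 b=0
t3.Δ0 a=1 e=1 c=0 clk=1 f=1 d=0 b=0
t3.Δ1 a=0 e=1 c=0 clk=0 f=1 d=0 b=0
t4.Δ0 a=0 e=1 c=0 clk=0 f=1 d=0 b=0
t4.Δ1 a=1 e=1 c=0 clk=1 f=1 d=0 b=0
t4.Δ2 a=1 e=1 c=0 clk=1 f=0 d=0 b=0
t4.Δ3 a=1 e=0 c=0 clk=1 f=0 d=0 b=0
t5.Δ0 a=1 e=0 c=0 clk=1 f=0 d=0 b=0
t5.Δ1 a=1 e=0 c=0 clk=0 f=0 d=0 b=0
t6.Δ0 a=1 e=0 c=0 clk=0 f=0 d=0 b=0
t6.Δ1 a=1 e=0 c=0 clk=1 f=0 d=0 b=0
t6.Δ2 a=1 e=0 c=0 clk=1 f=1 d=0 b=0
t6.Δ3 a=1 e=1 c=0 clk=1 f=1 d=0 b=0
t7.Δ0 a=1 e=1 c=0 clk=1 f=1 d=0 b=0
t7.Δ1 a=0 e=1 c=0 clk=0 f=1 d=0 b=0
t8.Δ0 a=0 e=1 c=0 clk=0 f=1 d=0 b=0
t8.Δ1 a=1 e=1 c=0 clk=1 f=1 d=0 b=0
t8.Δ2 a=1 e=1 c=0 clk=1 f=0 d=0 b=0
t8.Δ3 a=1 e=0 c=0 clk=1 f=0 d=0 b=0
t9.Δ0 a=1 e=0 c=0 clk=1 f=0 d=0 b=0
t9.Δ1 a=1 e=0 c=0 clk=0 f=0 d=0 b=0
t10.Δ0 a=1 e=0 c=0 clk=0 f=0 d=0 b=0
t10.Δ1 a=1 e=0 c=0 clk=1 f=0 d=0 b=0
t10.Δ2 a=1 e=0 c=0 clk=1 f=1 d=0 b=0
t10.Δ3 a=1 e=1 c=0 clk=1 f=1 d=0 b=0
t11.Δ0 a=1 e=1 c=0 clk=1 f=1 d=0 b=0
t11.Δ1 a=0 e=1 c=0 clk=0 f=1 d=0 b=0
t12.Δ0 a=0 e=1 c=0 clk=0 f=1 d=0 b=0
t12.Δ1 a=1 e=1 c=0 clk=1 f=1 d=0 b=0
t12.Δ2 a=1 e=1 c=0 clk=1 f=0 d=0 b=0
t12.Δ3 a=1 e=0 c=0 clk=1 f=0 d=0 b=0
t13.Δ0 a=1 e=0 c=0 clk=1 f=0 d=0 b=0
t13.Δ1 a=1 e=0 c=0 clk=0 f=0 d=0 b=0
t14.Δ0 a=1 e=0 c=0 clk=0 f=0 d=0 b=0
t14.Δ1 a=1 e=0 c=0 clk=1 f=0 d=0 b=0
t14.Δ2 a=1 e=0 c=0 clk=1 f=1 d=0 b=0
t14.Δ3 a=1 e=1 c=0 clk=1 f=1 d=0 b=0
t15.Δ0 a=1 e=1 c=0 clk=1 f=1 d=0 b=0
t15.Δ1 a=0 e=1 c=0 clk=0 f=1 d=0 b=0
t16.Δ0 a=0 e=1 c=0 clk=0 f=1 d=0 b=0
t16.Δ1 a=1 e=1 c=0 clk=1 f=1 d=0 b=0
t16.Δ2 a=1 e=1 c=0 clk=1 f=0 d=0 b=0
t16.Δ3 a=1 e=0 c=0 clk=1 f=0 d=0 b=0
t17.Δ0 a=1 e=0 c=0 clk=1 f=0 d=0 b=0
t17.Δ1 a=1 e=0 c=0 clk=0 f=0 d=0 b=0
t18.Δ0 a=1 e=0 c=0 clk=0 f=0 d=0 b=0
t18.Δ1 a=1 e=0 c=0 clk=1 f=0 d=0 b=0
t18.Δ2 a=1 e=0 c=0 clk=1 f=1 d=0 b=0
t18.Δ3 a=1 e=1 c=0 clk=1 f=1 d=0 b=0

0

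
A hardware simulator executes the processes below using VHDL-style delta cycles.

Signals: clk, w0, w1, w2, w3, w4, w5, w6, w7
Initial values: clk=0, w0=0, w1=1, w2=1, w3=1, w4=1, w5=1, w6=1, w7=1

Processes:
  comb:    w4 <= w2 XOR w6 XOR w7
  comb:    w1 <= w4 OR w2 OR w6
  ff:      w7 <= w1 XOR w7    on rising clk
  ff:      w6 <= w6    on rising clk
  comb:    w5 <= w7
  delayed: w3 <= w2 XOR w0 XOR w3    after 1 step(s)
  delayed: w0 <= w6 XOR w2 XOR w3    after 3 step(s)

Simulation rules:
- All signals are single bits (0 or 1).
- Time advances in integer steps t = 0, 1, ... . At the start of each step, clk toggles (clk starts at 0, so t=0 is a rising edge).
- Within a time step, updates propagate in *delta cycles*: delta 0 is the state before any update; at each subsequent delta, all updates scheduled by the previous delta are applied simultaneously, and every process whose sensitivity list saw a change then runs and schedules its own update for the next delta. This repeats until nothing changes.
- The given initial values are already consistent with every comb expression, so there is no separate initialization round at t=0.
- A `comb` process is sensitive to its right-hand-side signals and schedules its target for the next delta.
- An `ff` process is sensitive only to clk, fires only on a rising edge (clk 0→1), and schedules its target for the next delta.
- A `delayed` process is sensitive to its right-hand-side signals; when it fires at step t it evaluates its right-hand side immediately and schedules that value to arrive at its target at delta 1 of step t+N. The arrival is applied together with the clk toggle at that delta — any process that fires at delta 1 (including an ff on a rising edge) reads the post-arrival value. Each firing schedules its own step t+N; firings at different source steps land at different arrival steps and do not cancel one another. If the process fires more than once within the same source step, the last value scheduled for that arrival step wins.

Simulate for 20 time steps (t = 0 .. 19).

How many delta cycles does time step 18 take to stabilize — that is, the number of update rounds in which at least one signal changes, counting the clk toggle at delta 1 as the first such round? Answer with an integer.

t=0 Δ0: w5=1 w2=1 clk=0 w6=1 w3=1 w7=1 w1=1 w0=0 w4=1
  Δ1: clk:0→1
  Δ2: w7:1→0
  Δ3: w5:1→0, w4:1→0
  (3Δ to stable)
t=1 Δ0: w5=0 w2=1 clk=1 w6=1 w3=1 w7=0 w1=1 w0=0 w4=0
  Δ1: clk:1→0
  (1Δ to stable)
t=2 Δ0: w5=0 w2=1 clk=0 w6=1 w3=1 w7=0 w1=1 w0=0 w4=0
  Δ1: clk:0→1
  Δ2: w7:0→1
  Δ3: w5:0→1, w4:0→1
  (3Δ to stable)
t=3 Δ0: w5=1 w2=1 clk=1 w6=1 w3=1 w7=1 w1=1 w0=0 w4=1
  Δ1: clk:1→0
  (1Δ to stable)
t=4 Δ0: w5=1 w2=1 clk=0 w6=1 w3=1 w7=1 w1=1 w0=0 w4=1
  Δ1: clk:0→1
  Δ2: w7:1→0
  Δ3: w5:1→0, w4:1→0
  (3Δ to stable)
t=5 Δ0: w5=0 w2=1 clk=1 w6=1 w3=1 w7=0 w1=1 w0=0 w4=0
  Δ1: clk:1→0
  (1Δ to stable)
t=6 Δ0: w5=0 w2=1 clk=0 w6=1 w3=1 w7=0 w1=1 w0=0 w4=0
  Δ1: clk:0→1
  Δ2: w7:0→1
  Δ3: w5:0→1, w4:0→1
  (3Δ to stable)
t=7 Δ0: w5=1 w2=1 clk=1 w6=1 w3=1 w7=1 w1=1 w0=0 w4=1
  Δ1: clk:1→0
  (1Δ to stable)
t=8 Δ0: w5=1 w2=1 clk=0 w6=1 w3=1 w7=1 w1=1 w0=0 w4=1
  Δ1: clk:0→1
  Δ2: w7:1→0
  Δ3: w5:1→0, w4:1→0
  (3Δ to stable)
t=9 Δ0: w5=0 w2=1 clk=1 w6=1 w3=1 w7=0 w1=1 w0=0 w4=0
  Δ1: clk:1→0
  (1Δ to stable)
t=10 Δ0: w5=0 w2=1 clk=0 w6=1 w3=1 w7=0 w1=1 w0=0 w4=0
  Δ1: clk:0→1
  Δ2: w7:0→1
  Δ3: w5:0→1, w4:0→1
  (3Δ to stable)
t=11 Δ0: w5=1 w2=1 clk=1 w6=1 w3=1 w7=1 w1=1 w0=0 w4=1
  Δ1: clk:1→0
  (1Δ to stable)
t=12 Δ0: w5=1 w2=1 clk=0 w6=1 w3=1 w7=1 w1=1 w0=0 w4=1
  Δ1: clk:0→1
  Δ2: w7:1→0
  Δ3: w5:1→0, w4:1→0
  (3Δ to stable)
t=13 Δ0: w5=0 w2=1 clk=1 w6=1 w3=1 w7=0 w1=1 w0=0 w4=0
  Δ1: clk:1→0
  (1Δ to stable)
t=14 Δ0: w5=0 w2=1 clk=0 w6=1 w3=1 w7=0 w1=1 w0=0 w4=0
  Δ1: clk:0→1
  Δ2: w7:0→1
  Δ3: w5:0→1, w4:0→1
  (3Δ to stable)
t=15 Δ0: w5=1 w2=1 clk=1 w6=1 w3=1 w7=1 w1=1 w0=0 w4=1
  Δ1: clk:1→0
  (1Δ to stable)
t=16 Δ0: w5=1 w2=1 clk=0 w6=1 w3=1 w7=1 w1=1 w0=0 w4=1
  Δ1: clk:0→1
  Δ2: w7:1→0
  Δ3: w5:1→0, w4:1→0
  (3Δ to stable)
t=17 Δ0: w5=0 w2=1 clk=1 w6=1 w3=1 w7=0 w1=1 w0=0 w4=0
  Δ1: clk:1→0
  (1Δ to stable)
t=18 Δ0: w5=0 w2=1 clk=0 w6=1 w3=1 w7=0 w1=1 w0=0 w4=0
  Δ1: clk:0→1
  Δ2: w7:0→1
  Δ3: w5:0→1, w4:0→1
  (3Δ to stable)
t=19 Δ0: w5=1 w2=1 clk=1 w6=1 w3=1 w7=1 w1=1 w0=0 w4=1
  Δ1: clk:1→0
  (1Δ to stable)

3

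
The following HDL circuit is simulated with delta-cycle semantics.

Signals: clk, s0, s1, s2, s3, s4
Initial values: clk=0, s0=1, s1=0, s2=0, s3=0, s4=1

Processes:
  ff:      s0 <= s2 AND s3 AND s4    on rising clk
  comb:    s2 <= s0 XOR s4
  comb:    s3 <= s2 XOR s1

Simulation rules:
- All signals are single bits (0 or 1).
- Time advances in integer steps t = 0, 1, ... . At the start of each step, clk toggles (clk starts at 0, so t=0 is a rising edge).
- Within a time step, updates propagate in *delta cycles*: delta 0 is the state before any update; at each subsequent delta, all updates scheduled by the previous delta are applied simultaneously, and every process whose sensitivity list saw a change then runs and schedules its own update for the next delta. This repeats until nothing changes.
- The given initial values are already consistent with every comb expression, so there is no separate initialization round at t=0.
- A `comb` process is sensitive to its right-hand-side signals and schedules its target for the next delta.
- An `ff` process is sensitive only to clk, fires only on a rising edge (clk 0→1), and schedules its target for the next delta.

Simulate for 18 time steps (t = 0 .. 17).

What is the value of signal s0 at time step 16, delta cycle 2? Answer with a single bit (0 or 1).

0

[bits: s4,clk,s2,s3,s1,s0]
t=0: Δ0=100001 Δ1=110001 Δ2=110000 Δ3=111000 Δ4=111100 | 4Δ
t=1: Δ0=111100 Δ1=101100 | 1Δ
t=2: Δ0=101100 Δ1=111100 Δ2=111101 Δ3=110101 Δ4=110001 | 4Δ
t=3: Δ0=110001 Δ1=100001 | 1Δ
t=4: Δ0=100001 Δ1=110001 Δ2=110000 Δ3=111000 Δ4=111100 | 4Δ
t=5: Δ0=111100 Δ1=101100 | 1Δ
t=6: Δ0=101100 Δ1=111100 Δ2=111101 Δ3=110101 Δ4=110001 | 4Δ
t=7: Δ0=110001 Δ1=100001 | 1Δ
t=8: Δ0=100001 Δ1=110001 Δ2=110000 Δ3=111000 Δ4=111100 | 4Δ
t=9: Δ0=111100 Δ1=101100 | 1Δ
t=10: Δ0=101100 Δ1=111100 Δ2=111101 Δ3=110101 Δ4=110001 | 4Δ
t=11: Δ0=110001 Δ1=100001 | 1Δ
t=12: Δ0=100001 Δ1=110001 Δ2=110000 Δ3=111000 Δ4=111100 | 4Δ
t=13: Δ0=111100 Δ1=101100 | 1Δ
t=14: Δ0=101100 Δ1=111100 Δ2=111101 Δ3=110101 Δ4=110001 | 4Δ
t=15: Δ0=110001 Δ1=100001 | 1Δ
t=16: Δ0=100001 Δ1=110001 Δ2=110000 Δ3=111000 Δ4=111100 | 4Δ
t=17: Δ0=111100 Δ1=101100 | 1Δ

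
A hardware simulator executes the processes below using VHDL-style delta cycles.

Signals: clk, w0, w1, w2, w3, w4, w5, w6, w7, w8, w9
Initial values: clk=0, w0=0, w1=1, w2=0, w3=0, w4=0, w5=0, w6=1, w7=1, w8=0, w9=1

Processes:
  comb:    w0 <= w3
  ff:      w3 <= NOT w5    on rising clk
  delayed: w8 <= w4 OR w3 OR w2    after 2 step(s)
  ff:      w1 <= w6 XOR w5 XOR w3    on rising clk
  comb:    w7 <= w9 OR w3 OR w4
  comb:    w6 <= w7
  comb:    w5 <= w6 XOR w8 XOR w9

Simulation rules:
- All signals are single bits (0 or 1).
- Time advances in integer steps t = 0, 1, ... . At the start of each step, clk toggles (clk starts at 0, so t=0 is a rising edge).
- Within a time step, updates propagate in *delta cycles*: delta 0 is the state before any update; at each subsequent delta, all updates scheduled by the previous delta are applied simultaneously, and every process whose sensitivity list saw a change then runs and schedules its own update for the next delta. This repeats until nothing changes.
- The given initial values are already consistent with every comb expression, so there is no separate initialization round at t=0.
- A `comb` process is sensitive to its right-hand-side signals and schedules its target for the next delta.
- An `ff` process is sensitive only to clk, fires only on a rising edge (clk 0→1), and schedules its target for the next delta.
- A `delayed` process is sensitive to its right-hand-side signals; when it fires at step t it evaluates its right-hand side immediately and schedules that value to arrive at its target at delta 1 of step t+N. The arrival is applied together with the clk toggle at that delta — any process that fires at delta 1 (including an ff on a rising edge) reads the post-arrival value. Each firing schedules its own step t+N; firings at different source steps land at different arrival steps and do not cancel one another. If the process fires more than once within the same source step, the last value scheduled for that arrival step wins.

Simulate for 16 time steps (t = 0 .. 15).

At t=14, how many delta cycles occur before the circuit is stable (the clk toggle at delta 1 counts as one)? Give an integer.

2

[bits: w0,w1,w6,w9,clk,w2,w4,w8,w7,w3,w5]
t=0: Δ0=01110000100 Δ1=01111000100 Δ2=01111000110 Δ3=11111000110 | 3Δ
t=1: Δ0=11111000110 Δ1=11110000110 | 1Δ
t=2: Δ0=11110000110 Δ1=11111001110 Δ2=10111001111 | 2Δ
t=3: Δ0=10111001111 Δ1=10110001111 | 1Δ
t=4: Δ0=10110001111 Δ1=10111001111 Δ2=11111001101 Δ3=01111001101 | 3Δ
t=5: Δ0=01111001101 Δ1=01110001101 | 1Δ
t=6: Δ0=01110001101 Δ1=01111000101 Δ2=00111000100 | 2Δ
t=7: Δ0=00111000100 Δ1=00110000100 | 1Δ
t=8: Δ0=00110000100 Δ1=00111000100 Δ2=01111000110 Δ3=11111000110 | 3Δ
t=9: Δ0=11111000110 Δ1=11110000110 | 1Δ
t=10: Δ0=11110000110 Δ1=11111001110 Δ2=10111001111 | 2Δ
t=11: Δ0=10111001111 Δ1=10110001111 | 1Δ
t=12: Δ0=10110001111 Δ1=10111001111 Δ2=11111001101 Δ3=01111001101 | 3Δ
t=13: Δ0=01111001101 Δ1=01110001101 | 1Δ
t=14: Δ0=01110001101 Δ1=01111000101 Δ2=00111000100 | 2Δ
t=15: Δ0=00111000100 Δ1=00110000100 | 1Δ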